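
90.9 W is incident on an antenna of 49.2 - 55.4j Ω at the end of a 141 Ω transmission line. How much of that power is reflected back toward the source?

|Γ| = |(-91.8 − j55.4)/(190.2 − j55.4)| = 0.541
|Γ|² = 0.293
P_refl = |Γ|²·P_inc = 26.6 W, P_del = (1 − |Γ|²)·P_inc = 64.3 W

P_reflected ≈ 26.6 W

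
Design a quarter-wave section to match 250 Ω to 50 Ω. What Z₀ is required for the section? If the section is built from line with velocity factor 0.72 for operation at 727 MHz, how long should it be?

Z_qwt = √(Z_0·R_L) = √(50 × 250) = √12500
λ = 0.72·c/f = 0.297 m, so l = λ/4 = 0.0743 m

Z_qwt ≈ 112 Ω; length ≈ 7.43 cm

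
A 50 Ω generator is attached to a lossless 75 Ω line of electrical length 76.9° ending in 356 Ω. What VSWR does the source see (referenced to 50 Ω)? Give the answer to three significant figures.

VSWR ≈ 3.38

tan(βl) = 4.3
Z_in = Z_0·(Z_L + jZ_0·tanβl)/(Z_0 + jZ_L·tanβl) = 16.6 − j16.6 Ω
Γ_s = (Z_in − Z_s)/(Z_in + Z_s) = (-33.4 − j16.6)/(66.6 − j16.6), |Γ_s| = 0.543
VSWR = (1 + |Γ_s|)/(1 − |Γ_s|)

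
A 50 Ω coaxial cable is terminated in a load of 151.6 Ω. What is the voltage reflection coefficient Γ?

Γ = 0.504

Γ = (Z_L − Z_0)/(Z_L + Z_0) = (151.6 − 50)/(151.6 + 50) = 101.6/201.6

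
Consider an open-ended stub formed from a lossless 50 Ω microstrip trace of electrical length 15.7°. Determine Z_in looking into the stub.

tan(βl) = 0.281
For an open-ended stub, Z_in = −jZ_0·cot(βl) = −jZ_0/tan(βl)

Z_in ≈ −j178 Ω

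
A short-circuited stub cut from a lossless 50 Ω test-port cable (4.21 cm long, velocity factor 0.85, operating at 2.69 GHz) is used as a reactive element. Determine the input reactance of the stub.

X_in ≈ -18.3 Ω (capacitive)

λ = v/f = 0.85·c / 2.69 GHz = 0.0948 m
βl = 2π·l/λ = 2π × 0.444 = 160°
tan(βl) = -0.366
For a short-circuited stub, Z_in = jZ_0·tan(βl)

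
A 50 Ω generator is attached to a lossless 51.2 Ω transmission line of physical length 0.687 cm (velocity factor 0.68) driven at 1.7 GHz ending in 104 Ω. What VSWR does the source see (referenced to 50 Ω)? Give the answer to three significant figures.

λ = v/f = 0.68·c / 1.7 GHz = 0.12 m
βl = 2π·l/λ = 2π × 0.0573 = 20.6°
tan(βl) = 0.376
Z_in = Z_0·(Z_L + jZ_0·tanβl)/(Z_0 + jZ_L·tanβl) = 75 − j38 Ω
Γ_s = (Z_in − Z_s)/(Z_in + Z_s) = (25 − j38)/(125 − j38), |Γ_s| = 0.348
VSWR = (1 + |Γ_s|)/(1 − |Γ_s|)

VSWR ≈ 2.07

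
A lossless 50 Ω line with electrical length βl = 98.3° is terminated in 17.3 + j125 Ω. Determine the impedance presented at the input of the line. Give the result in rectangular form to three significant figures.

Z_in ≈ 2.48 − j11.7 Ω

tan(βl) = tan(98.3°) = -6.85
Z_in = Z_0·(Z_L + jZ_0·tanβl)/(Z_0 + jZ_L·tanβl)
     = 50·(17.3 − j218)/(907 − j119)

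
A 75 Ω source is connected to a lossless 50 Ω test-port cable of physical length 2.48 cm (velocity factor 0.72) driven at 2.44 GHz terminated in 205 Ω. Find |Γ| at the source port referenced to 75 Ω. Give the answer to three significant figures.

|Γ| ≈ 0.716

λ = v/f = 0.72·c / 2.44 GHz = 0.0885 m
βl = 2π·l/λ = 2π × 0.28 = 101°
tan(βl) = -5.22
Z_in = Z_0·(Z_L + jZ_0·tanβl)/(Z_0 + jZ_L·tanβl) = 12.6 + j9 Ω
Γ_s = (Z_in − Z_s)/(Z_in + Z_s) = (-62.4 + j9)/(87.6 + j9), |Γ_s| = 0.716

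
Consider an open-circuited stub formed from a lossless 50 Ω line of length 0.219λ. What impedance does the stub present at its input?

Z_in ≈ −j9.86 Ω

βl = 2π × 0.219 = 78.8°
tan(βl) = 5.07
For an open-circuited stub, Z_in = −jZ_0·cot(βl) = −jZ_0/tan(βl)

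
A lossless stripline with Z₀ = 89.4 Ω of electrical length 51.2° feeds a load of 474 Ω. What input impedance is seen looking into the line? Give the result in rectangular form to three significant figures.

tan(βl) = tan(51.2°) = 1.24
Z_in = Z_0·(Z_L + jZ_0·tanβl)/(Z_0 + jZ_L·tanβl)
     = 89.4·(474 + j111)/(89.4 + j590)

Z_in ≈ 27.1 − j67.8 Ω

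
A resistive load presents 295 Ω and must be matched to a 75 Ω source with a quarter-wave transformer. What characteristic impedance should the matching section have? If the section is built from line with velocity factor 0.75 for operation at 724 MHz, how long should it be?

Z_qwt ≈ 149 Ω; length ≈ 7.77 cm

Z_qwt = √(Z_0·R_L) = √(75 × 295) = √22120
λ = 0.75·c/f = 0.311 m, so l = λ/4 = 0.0777 m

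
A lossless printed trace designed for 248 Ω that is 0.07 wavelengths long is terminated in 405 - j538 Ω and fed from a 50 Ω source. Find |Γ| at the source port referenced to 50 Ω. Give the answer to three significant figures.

βl = 2π × 0.07 = 25.2°
tan(βl) = 0.471
Z_in = Z_0·(Z_L + jZ_0·tanβl)/(Z_0 + jZ_L·tanβl) = 106 − j249 Ω
Γ_s = (Z_in − Z_s)/(Z_in + Z_s) = (55.8 − j249)/(156 − j249), |Γ_s| = 0.869

|Γ| ≈ 0.869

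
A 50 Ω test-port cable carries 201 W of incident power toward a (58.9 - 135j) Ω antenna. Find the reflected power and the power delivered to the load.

|Γ| = |(8.9 − j135)/(108.9 − j135)| = 0.78
|Γ|² = 0.608
P_refl = |Γ|²·P_inc = 122 W, P_del = (1 − |Γ|²)·P_inc = 78.7 W

P_reflected ≈ 122 W; P_delivered ≈ 78.7 W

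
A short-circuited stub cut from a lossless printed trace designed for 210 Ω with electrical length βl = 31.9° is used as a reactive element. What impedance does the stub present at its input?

Z_in ≈ +j131 Ω

tan(βl) = 0.622
For a short-circuited stub, Z_in = jZ_0·tan(βl)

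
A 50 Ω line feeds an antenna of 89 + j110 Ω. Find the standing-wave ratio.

VSWR ≈ 4.85

Γ = (Z_L − Z_0)/(Z_L + Z_0) = (39 + j110)/(139 + j110)
|Γ| = 117/177 = 0.658
VSWR = (1 + |Γ|)/(1 − |Γ|) = 1.66/0.342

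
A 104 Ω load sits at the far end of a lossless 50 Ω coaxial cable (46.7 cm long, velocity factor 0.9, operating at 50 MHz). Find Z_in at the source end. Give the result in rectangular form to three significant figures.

Z_in ≈ 55 − j39 Ω

λ = v/f = 0.9·c / 50 MHz = 5.4 m
βl = 2π·l/λ = 2π × 0.0865 = 31.1°
tan(βl) = tan(31.1°) = 0.604
Z_in = Z_0·(Z_L + jZ_0·tanβl)/(Z_0 + jZ_L·tanβl)
     = 50·(104 + j30.2)/(50 + j62.8)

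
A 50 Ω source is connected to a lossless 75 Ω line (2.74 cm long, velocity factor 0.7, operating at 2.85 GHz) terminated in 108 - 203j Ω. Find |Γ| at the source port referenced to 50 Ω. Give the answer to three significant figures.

λ = v/f = 0.7·c / 2.85 GHz = 0.0737 m
βl = 2π·l/λ = 2π × 0.372 = 134°
tan(βl) = -1.04
Z_in = Z_0·(Z_L + jZ_0·tanβl)/(Z_0 + jZ_L·tanβl) = 40.6 + j121 Ω
Γ_s = (Z_in − Z_s)/(Z_in + Z_s) = (-9.42 + j121)/(90.6 + j121), |Γ_s| = 0.804

|Γ| ≈ 0.804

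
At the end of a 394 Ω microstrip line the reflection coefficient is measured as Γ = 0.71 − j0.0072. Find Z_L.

Z_L = Z_0·(1 + Γ)/(1 − Γ) = 394·(1.71 − j0.0072)/(0.29 + j0.0072)

Z_L ≈ 2320 − j67.4 Ω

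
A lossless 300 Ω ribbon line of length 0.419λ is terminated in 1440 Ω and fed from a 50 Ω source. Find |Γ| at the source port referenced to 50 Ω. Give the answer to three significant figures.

βl = 2π × 0.419 = 151°
tan(βl) = -0.558
Z_in = Z_0·(Z_L + jZ_0·tanβl)/(Z_0 + jZ_L·tanβl) = 231 + j451 Ω
Γ_s = (Z_in − Z_s)/(Z_in + Z_s) = (181 + j451)/(281 + j451), |Γ_s| = 0.915

|Γ| ≈ 0.915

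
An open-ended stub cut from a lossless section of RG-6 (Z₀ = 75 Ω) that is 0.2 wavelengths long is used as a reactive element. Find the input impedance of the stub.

βl = 2π × 0.2 = 72°
tan(βl) = 3.08
For an open-ended stub, Z_in = −jZ_0·cot(βl) = −jZ_0/tan(βl)

Z_in ≈ −j24.4 Ω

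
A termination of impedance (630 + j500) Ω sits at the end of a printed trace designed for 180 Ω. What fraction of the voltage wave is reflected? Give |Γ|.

|Γ| ≈ 0.707

Γ = (Z_L − Z_0)/(Z_L + Z_0) = (450 + j500)/(810 + j500)
|Γ| = 673/952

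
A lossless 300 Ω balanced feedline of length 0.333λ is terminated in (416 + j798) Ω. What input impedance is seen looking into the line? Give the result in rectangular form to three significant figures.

βl = 2π × 0.333 = 120°
tan(βl) = tan(120°) = -1.74
Z_in = Z_0·(Z_L + jZ_0·tanβl)/(Z_0 + jZ_L·tanβl)
     = 300·(416 + j276)/(1690 − j724)

Z_in ≈ 44.7 + j68.2 Ω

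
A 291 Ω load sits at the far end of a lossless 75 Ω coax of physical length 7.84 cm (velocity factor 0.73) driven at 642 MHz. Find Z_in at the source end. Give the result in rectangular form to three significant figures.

λ = v/f = 0.73·c / 642 MHz = 0.341 m
βl = 2π·l/λ = 2π × 0.23 = 82.7°
tan(βl) = tan(82.7°) = 7.85
Z_in = Z_0·(Z_L + jZ_0·tanβl)/(Z_0 + jZ_L·tanβl)
     = 75·(291 + j589)/(75 + j2280)

Z_in ≈ 19.6 − j8.91 Ω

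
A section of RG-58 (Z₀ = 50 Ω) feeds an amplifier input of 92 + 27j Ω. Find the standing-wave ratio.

VSWR ≈ 2.06

Γ = (Z_L − Z_0)/(Z_L + Z_0) = (42 + j27)/(142 + j27)
|Γ| = 49.9/145 = 0.345
VSWR = (1 + |Γ|)/(1 − |Γ|) = 1.35/0.655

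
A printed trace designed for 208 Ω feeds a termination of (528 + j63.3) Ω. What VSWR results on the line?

VSWR ≈ 2.58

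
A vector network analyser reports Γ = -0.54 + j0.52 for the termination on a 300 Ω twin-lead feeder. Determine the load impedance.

Z_L = Z_0·(1 + Γ)/(1 − Γ) = 300·(0.46 + j0.52)/(1.54 − j0.52)

Z_L ≈ 49.7 + j118 Ω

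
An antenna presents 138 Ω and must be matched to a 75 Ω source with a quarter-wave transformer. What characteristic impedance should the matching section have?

Z_qwt ≈ 102 Ω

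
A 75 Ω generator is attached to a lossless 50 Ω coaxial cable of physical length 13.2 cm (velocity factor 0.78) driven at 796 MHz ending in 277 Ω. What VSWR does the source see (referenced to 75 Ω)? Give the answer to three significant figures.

λ = v/f = 0.78·c / 796 MHz = 0.294 m
βl = 2π·l/λ = 2π × 0.449 = 162°
tan(βl) = -0.332
Z_in = Z_0·(Z_L + jZ_0·tanβl)/(Z_0 + jZ_L·tanβl) = 70.3 + j113 Ω
Γ_s = (Z_in − Z_s)/(Z_in + Z_s) = (-4.75 + j113)/(145 + j113), |Γ_s| = 0.613
VSWR = (1 + |Γ_s|)/(1 − |Γ_s|)

VSWR ≈ 4.17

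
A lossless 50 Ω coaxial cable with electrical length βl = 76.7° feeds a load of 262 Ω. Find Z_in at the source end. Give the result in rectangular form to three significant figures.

Z_in ≈ 10.1 − j11.4 Ω

tan(βl) = tan(76.7°) = 4.23
Z_in = Z_0·(Z_L + jZ_0·tanβl)/(Z_0 + jZ_L·tanβl)
     = 50·(262 + j212)/(50 + j1110)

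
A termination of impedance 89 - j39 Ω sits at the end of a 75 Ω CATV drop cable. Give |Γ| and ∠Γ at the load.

Γ = (Z_L − Z_0)/(Z_L + Z_0) = (14 − j39)/(164 − j39)
|Γ| = 41.4/169 = 0.246

Γ ≈ 0.246 ∠ -56.9°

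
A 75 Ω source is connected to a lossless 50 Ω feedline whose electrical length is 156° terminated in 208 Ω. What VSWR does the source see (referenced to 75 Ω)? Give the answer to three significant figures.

VSWR ≈ 3.38

tan(βl) = -0.445
Z_in = Z_0·(Z_L + jZ_0·tanβl)/(Z_0 + jZ_L·tanβl) = 56.3 + j81.9 Ω
Γ_s = (Z_in − Z_s)/(Z_in + Z_s) = (-18.7 + j81.9)/(131 + j81.9), |Γ_s| = 0.543
VSWR = (1 + |Γ_s|)/(1 − |Γ_s|)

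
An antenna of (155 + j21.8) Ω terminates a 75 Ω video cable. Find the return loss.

RL ≈ 8.9 dB

Γ = (80 + j21.8)/(230 + j21.8), |Γ| = 0.359
RL = −20·log₁₀|Γ| = −20·log₁₀(0.359)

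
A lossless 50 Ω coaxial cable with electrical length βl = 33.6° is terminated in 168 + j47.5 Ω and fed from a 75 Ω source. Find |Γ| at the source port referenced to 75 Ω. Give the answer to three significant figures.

|Γ| ≈ 0.522

tan(βl) = 0.664
Z_in = Z_0·(Z_L + jZ_0·tanβl)/(Z_0 + jZ_L·tanβl) = 47.3 − j67.4 Ω
Γ_s = (Z_in − Z_s)/(Z_in + Z_s) = (-27.7 − j67.4)/(122 − j67.4), |Γ_s| = 0.522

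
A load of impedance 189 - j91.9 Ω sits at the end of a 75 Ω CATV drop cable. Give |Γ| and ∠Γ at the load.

Γ = (Z_L − Z_0)/(Z_L + Z_0) = (114 − j91.9)/(264 − j91.9)
|Γ| = 146/280 = 0.524

Γ ≈ 0.524 ∠ -19.7°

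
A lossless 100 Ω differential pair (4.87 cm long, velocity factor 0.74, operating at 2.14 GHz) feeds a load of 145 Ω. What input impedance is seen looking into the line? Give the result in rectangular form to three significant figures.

Z_in ≈ 139 + j19.8 Ω

λ = v/f = 0.74·c / 2.14 GHz = 0.104 m
βl = 2π·l/λ = 2π × 0.469 = 169°
tan(βl) = tan(169°) = -0.194
Z_in = Z_0·(Z_L + jZ_0·tanβl)/(Z_0 + jZ_L·tanβl)
     = 100·(145 − j19.4)/(100 − j28.2)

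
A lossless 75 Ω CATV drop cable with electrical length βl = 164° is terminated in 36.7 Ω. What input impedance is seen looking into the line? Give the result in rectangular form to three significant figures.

tan(βl) = tan(164°) = -0.287
Z_in = Z_0·(Z_L + jZ_0·tanβl)/(Z_0 + jZ_L·tanβl)
     = 75·(36.7 − j21.5)/(75 − j10.5)

Z_in ≈ 39 − j16 Ω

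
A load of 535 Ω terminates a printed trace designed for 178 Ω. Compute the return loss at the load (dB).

Γ = (535 − 178)/(535 + 178) = 0.501
RL = −20·log₁₀|Γ| = −20·log₁₀(0.501)

RL ≈ 6.01 dB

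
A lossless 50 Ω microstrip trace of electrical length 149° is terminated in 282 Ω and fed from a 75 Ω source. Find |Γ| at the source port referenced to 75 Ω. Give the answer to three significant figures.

tan(βl) = -0.601
Z_in = Z_0·(Z_L + jZ_0·tanβl)/(Z_0 + jZ_L·tanβl) = 30.7 + j74.1 Ω
Γ_s = (Z_in − Z_s)/(Z_in + Z_s) = (-44.3 + j74.1)/(106 + j74.1), |Γ_s| = 0.669

|Γ| ≈ 0.669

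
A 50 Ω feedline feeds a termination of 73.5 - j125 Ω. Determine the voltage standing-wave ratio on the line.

VSWR ≈ 6.24

Γ = (Z_L − Z_0)/(Z_L + Z_0) = (23.5 − j125)/(123.5 − j125)
|Γ| = 127/176 = 0.724
VSWR = (1 + |Γ|)/(1 − |Γ|) = 1.72/0.276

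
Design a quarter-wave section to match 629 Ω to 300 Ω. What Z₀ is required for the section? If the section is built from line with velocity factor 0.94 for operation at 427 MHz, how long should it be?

Z_qwt ≈ 434 Ω; length ≈ 16.5 cm

Z_qwt = √(Z_0·R_L) = √(300 × 629) = √188700
λ = 0.94·c/f = 0.66 m, so l = λ/4 = 0.165 m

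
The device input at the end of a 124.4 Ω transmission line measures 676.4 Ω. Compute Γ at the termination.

Γ = 0.689

Γ = (Z_L − Z_0)/(Z_L + Z_0) = (676.4 − 124.4)/(676.4 + 124.4) = 552/800.8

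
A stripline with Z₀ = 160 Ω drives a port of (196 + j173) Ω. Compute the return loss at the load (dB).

RL ≈ 7 dB

Γ = (36 + j173)/(356 + j173), |Γ| = 0.446
RL = −20·log₁₀|Γ| = −20·log₁₀(0.446)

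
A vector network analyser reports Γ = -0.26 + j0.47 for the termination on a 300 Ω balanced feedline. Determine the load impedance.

Z_L = Z_0·(1 + Γ)/(1 − Γ) = 300·(0.74 + j0.47)/(1.26 − j0.47)

Z_L ≈ 118 + j156 Ω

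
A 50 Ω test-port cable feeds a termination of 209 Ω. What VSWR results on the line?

VSWR ≈ 4.18

For a purely resistive load, VSWR = R_L/Z_0 or Z_0/R_L (whichever > 1) = 209/50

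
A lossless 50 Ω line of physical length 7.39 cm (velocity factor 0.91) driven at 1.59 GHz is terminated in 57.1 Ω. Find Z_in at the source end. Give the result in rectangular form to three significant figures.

λ = v/f = 0.91·c / 1.59 GHz = 0.172 m
βl = 2π·l/λ = 2π × 0.43 = 155°
tan(βl) = tan(155°) = -0.467
Z_in = Z_0·(Z_L + jZ_0·tanβl)/(Z_0 + jZ_L·tanβl)
     = 50·(57.1 − j23.4)/(50 − j26.7)

Z_in ≈ 54.1 + j5.53 Ω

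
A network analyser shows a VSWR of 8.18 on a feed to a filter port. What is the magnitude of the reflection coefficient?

|Γ| ≈ 0.782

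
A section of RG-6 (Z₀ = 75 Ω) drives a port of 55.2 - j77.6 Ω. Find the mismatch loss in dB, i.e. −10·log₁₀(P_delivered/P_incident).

Γ = (-19.8 − j77.6)/(130.2 − j77.6), |Γ| = 0.528
|Γ|² = 0.279, so P_del/P_inc = 1 − |Γ|² = 0.721
ML = −10·log₁₀(1 − |Γ|²)

mismatch loss ≈ 1.42 dB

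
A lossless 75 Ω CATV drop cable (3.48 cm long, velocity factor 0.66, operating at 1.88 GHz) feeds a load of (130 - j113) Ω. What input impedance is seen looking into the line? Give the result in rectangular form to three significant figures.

λ = v/f = 0.66·c / 1.88 GHz = 0.105 m
βl = 2π·l/λ = 2π × 0.33 = 119°
tan(βl) = tan(119°) = -1.81
Z_in = Z_0·(Z_L + jZ_0·tanβl)/(Z_0 + jZ_L·tanβl)
     = 75·(130 − j249)/(-129 − j235)

Z_in ≈ 43.4 + j65.4 Ω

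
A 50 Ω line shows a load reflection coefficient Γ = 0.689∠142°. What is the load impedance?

Z_L ≈ 10.3 + j16.6 Ω

Z_L = Z_0·(1 + Γ)/(1 − Γ) = 50·(0.457 + j0.424)/(1.54 − j0.424)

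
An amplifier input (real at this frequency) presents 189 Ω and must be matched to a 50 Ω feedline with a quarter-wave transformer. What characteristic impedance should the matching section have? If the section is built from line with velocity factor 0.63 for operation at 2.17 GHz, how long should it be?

Z_qwt ≈ 97.2 Ω; length ≈ 2.18 cm

Z_qwt = √(Z_0·R_L) = √(50 × 189) = √9450
λ = 0.63·c/f = 0.0871 m, so l = λ/4 = 0.0218 m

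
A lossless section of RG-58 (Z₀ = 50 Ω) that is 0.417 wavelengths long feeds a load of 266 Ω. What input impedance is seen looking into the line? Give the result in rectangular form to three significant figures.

βl = 2π × 0.417 = 150°
tan(βl) = tan(150°) = -0.575
Z_in = Z_0·(Z_L + jZ_0·tanβl)/(Z_0 + jZ_L·tanβl)
     = 50·(266 − j28.7)/(50 − j153)

Z_in ≈ 34.2 + j75.8 Ω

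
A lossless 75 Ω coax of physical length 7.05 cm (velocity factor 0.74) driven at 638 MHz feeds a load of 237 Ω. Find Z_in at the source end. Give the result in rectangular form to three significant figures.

λ = v/f = 0.74·c / 638 MHz = 0.348 m
βl = 2π·l/λ = 2π × 0.203 = 72.9°
tan(βl) = tan(72.9°) = 3.26
Z_in = Z_0·(Z_L + jZ_0·tanβl)/(Z_0 + jZ_L·tanβl)
     = 75·(237 + j244)/(75 + j772)

Z_in ≈ 25.7 − j20.5 Ω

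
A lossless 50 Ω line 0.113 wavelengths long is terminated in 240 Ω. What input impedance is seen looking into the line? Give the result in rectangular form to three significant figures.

Z_in ≈ 23.2 − j52.6 Ω

βl = 2π × 0.113 = 40.7°
tan(βl) = tan(40.7°) = 0.86
Z_in = Z_0·(Z_L + jZ_0·tanβl)/(Z_0 + jZ_L·tanβl)
     = 50·(240 + j43)/(50 + j206)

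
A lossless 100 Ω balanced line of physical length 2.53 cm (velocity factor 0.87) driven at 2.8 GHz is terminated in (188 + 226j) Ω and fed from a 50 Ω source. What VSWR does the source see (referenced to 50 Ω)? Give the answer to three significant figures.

λ = v/f = 0.87·c / 2.8 GHz = 0.0932 m
βl = 2π·l/λ = 2π × 0.271 = 97.7°
tan(βl) = -7.39
Z_in = Z_0·(Z_L + jZ_0·tanβl)/(Z_0 + jZ_L·tanβl) = 20.6 − j12.8 Ω
Γ_s = (Z_in − Z_s)/(Z_in + Z_s) = (-29.4 − j12.8)/(70.6 − j12.8), |Γ_s| = 0.446
VSWR = (1 + |Γ_s|)/(1 − |Γ_s|)

VSWR ≈ 2.61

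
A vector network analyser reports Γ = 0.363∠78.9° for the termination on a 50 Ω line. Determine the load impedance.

Z_L ≈ 43.8 + j35.9 Ω

Z_L = Z_0·(1 + Γ)/(1 − Γ) = 50·(1.07 + j0.356)/(0.93 − j0.356)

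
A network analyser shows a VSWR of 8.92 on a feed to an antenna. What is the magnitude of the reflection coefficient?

|Γ| = (S − 1)/(S + 1) = (8.92 − 1)/(8.92 + 1) = 7.92/9.92

|Γ| ≈ 0.798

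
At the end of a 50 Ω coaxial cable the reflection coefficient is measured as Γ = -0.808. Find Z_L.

Z_L = Z_0·(1 + Γ)/(1 − Γ) = 50·(0.192)/(1.81)

Z_L ≈ 5.31 Ω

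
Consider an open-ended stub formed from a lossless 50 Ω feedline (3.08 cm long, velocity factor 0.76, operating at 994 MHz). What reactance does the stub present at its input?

λ = v/f = 0.76·c / 994 MHz = 0.229 m
βl = 2π·l/λ = 2π × 0.134 = 48.3°
tan(βl) = 1.12
For an open-ended stub, Z_in = −jZ_0·cot(βl) = −jZ_0/tan(βl)

X_in ≈ -44.5 Ω (capacitive)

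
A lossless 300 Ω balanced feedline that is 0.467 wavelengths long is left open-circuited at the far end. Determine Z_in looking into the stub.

Z_in ≈ +j1430 Ω

βl = 2π × 0.467 = 168°
tan(βl) = -0.21
For an open-circuited stub, Z_in = −jZ_0·cot(βl) = −jZ_0/tan(βl)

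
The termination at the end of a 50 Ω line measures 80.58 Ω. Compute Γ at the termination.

Γ = 0.234

Γ = (Z_L − Z_0)/(Z_L + Z_0) = (80.58 − 50)/(80.58 + 50) = 30.58/130.6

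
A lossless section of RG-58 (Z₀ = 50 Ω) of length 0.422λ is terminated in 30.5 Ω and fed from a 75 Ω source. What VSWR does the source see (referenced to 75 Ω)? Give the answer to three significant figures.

βl = 2π × 0.422 = 152°
tan(βl) = -0.534
Z_in = Z_0·(Z_L + jZ_0·tanβl)/(Z_0 + jZ_L·tanβl) = 35.4 − j15.1 Ω
Γ_s = (Z_in − Z_s)/(Z_in + Z_s) = (-39.6 − j15.1)/(110 − j15.1), |Γ_s| = 0.38
VSWR = (1 + |Γ_s|)/(1 − |Γ_s|)

VSWR ≈ 2.23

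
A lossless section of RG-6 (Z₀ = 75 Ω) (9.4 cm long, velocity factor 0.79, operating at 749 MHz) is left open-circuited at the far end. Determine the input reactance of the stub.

λ = v/f = 0.79·c / 749 MHz = 0.316 m
βl = 2π·l/λ = 2π × 0.297 = 107°
tan(βl) = -3.28
For an open-circuited stub, Z_in = −jZ_0·cot(βl) = −jZ_0/tan(βl)

X_in ≈ 22.9 Ω (inductive)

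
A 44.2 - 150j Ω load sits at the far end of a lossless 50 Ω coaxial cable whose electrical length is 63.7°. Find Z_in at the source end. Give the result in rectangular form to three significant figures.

Z_in ≈ 4.23 − j7.98 Ω

tan(βl) = tan(63.7°) = 2.02
Z_in = Z_0·(Z_L + jZ_0·tanβl)/(Z_0 + jZ_L·tanβl)
     = 50·(44.2 − j48.8)/(354 + j89.4)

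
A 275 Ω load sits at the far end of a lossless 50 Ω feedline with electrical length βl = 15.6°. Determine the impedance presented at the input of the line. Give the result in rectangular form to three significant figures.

Z_in ≈ 88.3 − j122 Ω

tan(βl) = tan(15.6°) = 0.279
Z_in = Z_0·(Z_L + jZ_0·tanβl)/(Z_0 + jZ_L·tanβl)
     = 50·(275 + j14)/(50 + j76.8)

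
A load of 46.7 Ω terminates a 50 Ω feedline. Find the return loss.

RL ≈ 29.3 dB

Γ = (46.7 − 50)/(46.7 + 50) = -0.0341
RL = −20·log₁₀|Γ| = −20·log₁₀(0.0341)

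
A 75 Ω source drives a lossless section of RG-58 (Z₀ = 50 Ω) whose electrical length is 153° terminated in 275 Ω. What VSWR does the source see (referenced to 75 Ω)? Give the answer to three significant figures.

VSWR ≈ 4.64

tan(βl) = -0.51
Z_in = Z_0·(Z_L + jZ_0·tanβl)/(Z_0 + jZ_L·tanβl) = 39.1 + j84.2 Ω
Γ_s = (Z_in − Z_s)/(Z_in + Z_s) = (-35.9 + j84.2)/(114 + j84.2), |Γ_s| = 0.645
VSWR = (1 + |Γ_s|)/(1 − |Γ_s|)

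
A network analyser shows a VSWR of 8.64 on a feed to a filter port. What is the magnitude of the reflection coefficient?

|Γ| ≈ 0.793

|Γ| = (S − 1)/(S + 1) = (8.64 − 1)/(8.64 + 1) = 7.64/9.64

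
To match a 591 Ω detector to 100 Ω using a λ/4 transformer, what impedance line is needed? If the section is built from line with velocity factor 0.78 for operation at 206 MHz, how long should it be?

Z_qwt ≈ 243 Ω; length ≈ 28.4 cm

Z_qwt = √(Z_0·R_L) = √(100 × 591) = √59100
λ = 0.78·c/f = 1.14 m, so l = λ/4 = 0.284 m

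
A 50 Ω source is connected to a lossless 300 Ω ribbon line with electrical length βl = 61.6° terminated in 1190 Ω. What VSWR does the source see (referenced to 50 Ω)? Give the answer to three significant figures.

VSWR ≈ 6.93

tan(βl) = 1.85
Z_in = Z_0·(Z_L + jZ_0·tanβl)/(Z_0 + jZ_L·tanβl) = 96 − j149 Ω
Γ_s = (Z_in − Z_s)/(Z_in + Z_s) = (46 − j149)/(146 − j149), |Γ_s| = 0.748
VSWR = (1 + |Γ_s|)/(1 − |Γ_s|)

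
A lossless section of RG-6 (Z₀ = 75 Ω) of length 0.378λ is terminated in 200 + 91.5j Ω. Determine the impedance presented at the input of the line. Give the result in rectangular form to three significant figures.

βl = 2π × 0.378 = 136°
tan(βl) = tan(136°) = -0.963
Z_in = Z_0·(Z_L + jZ_0·tanβl)/(Z_0 + jZ_L·tanβl)
     = 75·(200 + j19.3)/(163 − j193)

Z_in ≈ 34 + j49.1 Ω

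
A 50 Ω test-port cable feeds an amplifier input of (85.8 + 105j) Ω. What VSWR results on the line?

Γ = (Z_L − Z_0)/(Z_L + Z_0) = (35.8 + j105)/(135.8 + j105)
|Γ| = 111/172 = 0.646
VSWR = (1 + |Γ|)/(1 − |Γ|) = 1.65/0.354

VSWR ≈ 4.65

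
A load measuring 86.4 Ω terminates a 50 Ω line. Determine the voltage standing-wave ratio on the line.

Γ = (86.4 − 50)/(86.4 + 50) = 0.267
VSWR = (1 + 0.267)/(1 − 0.267)

VSWR ≈ 1.73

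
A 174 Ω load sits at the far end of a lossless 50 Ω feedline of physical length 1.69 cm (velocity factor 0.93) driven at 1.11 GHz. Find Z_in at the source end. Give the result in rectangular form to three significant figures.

λ = v/f = 0.93·c / 1.11 GHz = 0.251 m
βl = 2π·l/λ = 2π × 0.0672 = 24.2°
tan(βl) = tan(24.2°) = 0.45
Z_in = Z_0·(Z_L + jZ_0·tanβl)/(Z_0 + jZ_L·tanβl)
     = 50·(174 + j22.5)/(50 + j78.2)

Z_in ≈ 60.7 − j72.4 Ω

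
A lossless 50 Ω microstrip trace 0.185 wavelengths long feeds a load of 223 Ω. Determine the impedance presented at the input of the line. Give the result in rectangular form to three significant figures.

Z_in ≈ 13.2 − j20.4 Ω

βl = 2π × 0.185 = 66.6°
tan(βl) = tan(66.6°) = 2.31
Z_in = Z_0·(Z_L + jZ_0·tanβl)/(Z_0 + jZ_L·tanβl)
     = 50·(223 + j116)/(50 + j515)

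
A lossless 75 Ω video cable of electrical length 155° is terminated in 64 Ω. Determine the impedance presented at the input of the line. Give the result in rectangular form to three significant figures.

tan(βl) = tan(155°) = -0.466
Z_in = Z_0·(Z_L + jZ_0·tanβl)/(Z_0 + jZ_L·tanβl)
     = 75·(64 − j35)/(75 − j29.8)

Z_in ≈ 67.3 − j8.21 Ω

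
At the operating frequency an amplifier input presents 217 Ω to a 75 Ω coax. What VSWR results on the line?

Γ = (217 − 75)/(217 + 75) = 0.486
VSWR = (1 + 0.486)/(1 − 0.486)

VSWR ≈ 2.89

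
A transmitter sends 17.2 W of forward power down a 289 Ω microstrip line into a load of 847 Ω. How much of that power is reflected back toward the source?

Γ = (847 − 289)/(847 + 289) = 0.491
|Γ|² = 0.241
P_refl = |Γ|²·P_inc = 4.15 W, P_del = (1 − |Γ|²)·P_inc = 13.1 W

P_reflected ≈ 4.15 W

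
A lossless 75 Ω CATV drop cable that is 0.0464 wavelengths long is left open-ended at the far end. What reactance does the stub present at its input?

βl = 2π × 0.0464 = 16.7°
tan(βl) = 0.3
For an open-ended stub, Z_in = −jZ_0·cot(βl) = −jZ_0/tan(βl)

X_in ≈ -250 Ω (capacitive)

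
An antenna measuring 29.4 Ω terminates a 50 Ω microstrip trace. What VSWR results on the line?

VSWR ≈ 1.7

Γ = (29.4 − 50)/(29.4 + 50) = -0.259
VSWR = (1 + 0.259)/(1 − 0.259)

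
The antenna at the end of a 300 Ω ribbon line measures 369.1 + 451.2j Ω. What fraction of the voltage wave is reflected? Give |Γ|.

|Γ| ≈ 0.566

Γ = (Z_L − Z_0)/(Z_L + Z_0) = (69.1 + j451.2)/(669.1 + j451.2)
|Γ| = 456/807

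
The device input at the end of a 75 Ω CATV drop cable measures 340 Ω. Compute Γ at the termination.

Γ = 0.639

Γ = (Z_L − Z_0)/(Z_L + Z_0) = (340 − 75)/(340 + 75) = 265/415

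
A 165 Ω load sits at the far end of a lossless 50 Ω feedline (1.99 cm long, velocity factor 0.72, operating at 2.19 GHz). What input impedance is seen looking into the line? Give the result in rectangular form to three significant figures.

Z_in ≈ 16.5 − j14.1 Ω

λ = v/f = 0.72·c / 2.19 GHz = 0.0986 m
βl = 2π·l/λ = 2π × 0.202 = 72.6°
tan(βl) = tan(72.6°) = 3.2
Z_in = Z_0·(Z_L + jZ_0·tanβl)/(Z_0 + jZ_L·tanβl)
     = 50·(165 + j160)/(50 + j528)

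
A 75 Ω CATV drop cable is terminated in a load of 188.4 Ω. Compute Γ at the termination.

Γ = 0.431

Γ = (Z_L − Z_0)/(Z_L + Z_0) = (188.4 − 75)/(188.4 + 75) = 113.4/263.4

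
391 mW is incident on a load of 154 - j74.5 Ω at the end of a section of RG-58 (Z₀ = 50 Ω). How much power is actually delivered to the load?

|Γ| = |(104 − j74.5)/(204 − j74.5)| = 0.589
|Γ|² = 0.347
P_refl = |Γ|²·P_inc = 136 mW, P_del = (1 − |Γ|²)·P_inc = 255 mW

P_delivered ≈ 255 mW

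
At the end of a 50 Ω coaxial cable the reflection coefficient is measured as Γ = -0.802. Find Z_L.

Z_L = Z_0·(1 + Γ)/(1 − Γ) = 50·(0.198)/(1.8)

Z_L ≈ 5.49 Ω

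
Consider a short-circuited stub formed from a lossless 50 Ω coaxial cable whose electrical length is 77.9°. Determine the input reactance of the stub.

X_in ≈ 233 Ω (inductive)

tan(βl) = 4.66
For a short-circuited stub, Z_in = jZ_0·tan(βl)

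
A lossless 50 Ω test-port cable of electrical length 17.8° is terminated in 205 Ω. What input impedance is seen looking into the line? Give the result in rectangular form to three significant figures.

Z_in ≈ 82.7 − j92.9 Ω

tan(βl) = tan(17.8°) = 0.321
Z_in = Z_0·(Z_L + jZ_0·tanβl)/(Z_0 + jZ_L·tanβl)
     = 50·(205 + j16.1)/(50 + j65.8)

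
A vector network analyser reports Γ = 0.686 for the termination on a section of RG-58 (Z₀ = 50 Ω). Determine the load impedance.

Z_L ≈ 268 Ω

Z_L = Z_0·(1 + Γ)/(1 − Γ) = 50·(1.69)/(0.314)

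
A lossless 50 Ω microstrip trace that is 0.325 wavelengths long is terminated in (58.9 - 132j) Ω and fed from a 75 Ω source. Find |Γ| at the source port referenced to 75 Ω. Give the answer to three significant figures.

|Γ| ≈ 0.79

βl = 2π × 0.325 = 117°
tan(βl) = -1.96
Z_in = Z_0·(Z_L + jZ_0·tanβl)/(Z_0 + jZ_L·tanβl) = 12.5 + j48.1 Ω
Γ_s = (Z_in − Z_s)/(Z_in + Z_s) = (-62.5 + j48.1)/(87.5 + j48.1), |Γ_s| = 0.79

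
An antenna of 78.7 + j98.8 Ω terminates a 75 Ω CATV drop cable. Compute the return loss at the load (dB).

Γ = (3.7 + j98.8)/(153.7 + j98.8), |Γ| = 0.541
RL = −20·log₁₀|Γ| = −20·log₁₀(0.541)

RL ≈ 5.33 dB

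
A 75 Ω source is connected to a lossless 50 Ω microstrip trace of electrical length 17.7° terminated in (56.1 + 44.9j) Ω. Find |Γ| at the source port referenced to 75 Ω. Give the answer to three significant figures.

tan(βl) = 0.319
Z_in = Z_0·(Z_L + jZ_0·tanβl)/(Z_0 + jZ_L·tanβl) = 97 + j36.6 Ω
Γ_s = (Z_in − Z_s)/(Z_in + Z_s) = (22 + j36.6)/(172 + j36.6), |Γ_s| = 0.243

|Γ| ≈ 0.243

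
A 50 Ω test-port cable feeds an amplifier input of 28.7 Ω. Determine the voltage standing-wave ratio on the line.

For a purely resistive load, VSWR = R_L/Z_0 or Z_0/R_L (whichever > 1) = 50/28.7

VSWR ≈ 1.74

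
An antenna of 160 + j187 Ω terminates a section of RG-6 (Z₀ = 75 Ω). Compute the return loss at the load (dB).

Γ = (85 + j187)/(235 + j187), |Γ| = 0.684
RL = −20·log₁₀|Γ| = −20·log₁₀(0.684)

RL ≈ 3.3 dB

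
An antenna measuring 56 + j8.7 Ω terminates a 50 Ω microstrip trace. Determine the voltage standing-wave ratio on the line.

VSWR ≈ 1.22

Γ = (Z_L − Z_0)/(Z_L + Z_0) = (6 + j8.7)/(106 + j8.7)
|Γ| = 10.6/106 = 0.0994
VSWR = (1 + |Γ|)/(1 − |Γ|) = 1.1/0.901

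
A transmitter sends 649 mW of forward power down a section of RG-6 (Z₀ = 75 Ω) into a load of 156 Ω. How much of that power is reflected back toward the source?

Γ = (156 − 75)/(156 + 75) = 0.351
|Γ|² = 0.123
P_refl = |Γ|²·P_inc = 79.8 mW, P_del = (1 − |Γ|²)·P_inc = 569 mW

P_reflected ≈ 79.8 mW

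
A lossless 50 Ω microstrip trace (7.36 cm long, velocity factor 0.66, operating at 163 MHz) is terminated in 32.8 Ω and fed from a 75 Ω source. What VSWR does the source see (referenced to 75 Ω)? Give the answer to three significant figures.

λ = v/f = 0.66·c / 163 MHz = 1.21 m
βl = 2π·l/λ = 2π × 0.0606 = 21.8°
tan(βl) = 0.4
Z_in = Z_0·(Z_L + jZ_0·tanβl)/(Z_0 + jZ_L·tanβl) = 35.6 + j10.7 Ω
Γ_s = (Z_in − Z_s)/(Z_in + Z_s) = (-39.4 + j10.7)/(111 + j10.7), |Γ_s| = 0.367
VSWR = (1 + |Γ_s|)/(1 − |Γ_s|)

VSWR ≈ 2.16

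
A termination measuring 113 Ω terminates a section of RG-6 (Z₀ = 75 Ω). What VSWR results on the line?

VSWR ≈ 1.51

For a purely resistive load, VSWR = R_L/Z_0 or Z_0/R_L (whichever > 1) = 113/75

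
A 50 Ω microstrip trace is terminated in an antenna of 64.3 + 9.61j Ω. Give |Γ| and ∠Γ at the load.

Γ ≈ 0.15 ∠ 29.1°

Γ = (Z_L − Z_0)/(Z_L + Z_0) = (14.3 + j9.61)/(114.3 + j9.61)
|Γ| = 17.2/115 = 0.15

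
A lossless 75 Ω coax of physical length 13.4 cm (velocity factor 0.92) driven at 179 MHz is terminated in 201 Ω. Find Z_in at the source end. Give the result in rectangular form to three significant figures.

λ = v/f = 0.92·c / 179 MHz = 1.54 m
βl = 2π·l/λ = 2π × 0.0869 = 31.3°
tan(βl) = tan(31.3°) = 0.608
Z_in = Z_0·(Z_L + jZ_0·tanβl)/(Z_0 + jZ_L·tanβl)
     = 75·(201 + j45.6)/(75 + j122)

Z_in ≈ 75.4 − j77.1 Ω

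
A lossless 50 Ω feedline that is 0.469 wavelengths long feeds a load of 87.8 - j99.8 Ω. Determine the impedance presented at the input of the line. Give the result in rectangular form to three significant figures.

βl = 2π × 0.469 = 169°
tan(βl) = tan(169°) = -0.197
Z_in = Z_0·(Z_L + jZ_0·tanβl)/(Z_0 + jZ_L·tanβl)
     = 50·(87.8 − j110)/(30.3 − j17.3)

Z_in ≈ 187 − j74 Ω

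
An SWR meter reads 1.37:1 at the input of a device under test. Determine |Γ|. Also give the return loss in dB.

|Γ| = (S − 1)/(S + 1) = (1.37 − 1)/(1.37 + 1) = 0.37/2.37
RL = −20·log₁₀|Γ| = −20·log₁₀(0.156)

|Γ| ≈ 0.156; return loss ≈ 16.1 dB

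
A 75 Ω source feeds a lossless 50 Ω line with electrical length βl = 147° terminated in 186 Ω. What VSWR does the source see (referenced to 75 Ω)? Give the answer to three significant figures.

tan(βl) = -0.649
Z_in = Z_0·(Z_L + jZ_0·tanβl)/(Z_0 + jZ_L·tanβl) = 38.7 + j61 Ω
Γ_s = (Z_in − Z_s)/(Z_in + Z_s) = (-36.3 + j61)/(114 + j61), |Γ_s| = 0.55
VSWR = (1 + |Γ_s|)/(1 − |Γ_s|)

VSWR ≈ 3.45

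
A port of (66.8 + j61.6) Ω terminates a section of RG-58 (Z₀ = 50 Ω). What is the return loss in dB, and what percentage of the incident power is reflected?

RL ≈ 6.31 dB; 23.4% of incident power reflected

Γ = (16.8 + j61.6)/(116.8 + j61.6), |Γ| = 0.484
RL = −20·log₁₀(0.484) = 6.31 dB
P_refl/P_inc = |Γ|² = 0.234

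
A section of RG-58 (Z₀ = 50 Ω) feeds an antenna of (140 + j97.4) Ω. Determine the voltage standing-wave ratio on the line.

Γ = (Z_L − Z_0)/(Z_L + Z_0) = (90 + j97.4)/(190 + j97.4)
|Γ| = 133/214 = 0.621
VSWR = (1 + |Γ|)/(1 − |Γ|) = 1.62/0.379

VSWR ≈ 4.28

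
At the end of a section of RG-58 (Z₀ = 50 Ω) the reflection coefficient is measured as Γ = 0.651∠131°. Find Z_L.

Z_L ≈ 12.6 + j21.6 Ω

Z_L = Z_0·(1 + Γ)/(1 − Γ) = 50·(0.573 + j0.491)/(1.43 − j0.491)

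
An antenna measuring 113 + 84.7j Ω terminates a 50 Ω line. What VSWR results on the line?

VSWR ≈ 3.7

Γ = (Z_L − Z_0)/(Z_L + Z_0) = (63 + j84.7)/(163 + j84.7)
|Γ| = 106/184 = 0.575
VSWR = (1 + |Γ|)/(1 − |Γ|) = 1.57/0.425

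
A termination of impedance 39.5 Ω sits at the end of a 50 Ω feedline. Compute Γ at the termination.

Γ = -0.117

Γ = (Z_L − Z_0)/(Z_L + Z_0) = (39.5 − 50)/(39.5 + 50) = -10.5/89.5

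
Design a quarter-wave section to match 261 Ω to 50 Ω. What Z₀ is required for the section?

Z_qwt = √(Z_0·R_L) = √(50 × 261) = √13050

Z_qwt ≈ 114 Ω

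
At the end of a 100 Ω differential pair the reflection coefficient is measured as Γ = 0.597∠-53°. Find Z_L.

Z_L = Z_0·(1 + Γ)/(1 − Γ) = 100·(1.36 − j0.477)/(0.641 + j0.477)

Z_L ≈ 101 − j149 Ω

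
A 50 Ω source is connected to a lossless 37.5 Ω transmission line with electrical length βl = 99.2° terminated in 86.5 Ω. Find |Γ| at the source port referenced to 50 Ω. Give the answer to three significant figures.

|Γ| ≈ 0.505

tan(βl) = -6.17
Z_in = Z_0·(Z_L + jZ_0·tanβl)/(Z_0 + jZ_L·tanβl) = 16.6 + j4.91 Ω
Γ_s = (Z_in − Z_s)/(Z_in + Z_s) = (-33.4 + j4.91)/(66.6 + j4.91), |Γ_s| = 0.505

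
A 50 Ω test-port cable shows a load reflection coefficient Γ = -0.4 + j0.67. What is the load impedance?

Z_L ≈ 8.12 + j27.8 Ω

Z_L = Z_0·(1 + Γ)/(1 − Γ) = 50·(0.6 + j0.67)/(1.4 − j0.67)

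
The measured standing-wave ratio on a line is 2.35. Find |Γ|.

|Γ| = (S − 1)/(S + 1) = (2.35 − 1)/(2.35 + 1) = 1.35/3.35

|Γ| ≈ 0.403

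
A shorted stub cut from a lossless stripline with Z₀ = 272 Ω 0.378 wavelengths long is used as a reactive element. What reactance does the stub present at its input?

X_in ≈ -262 Ω (capacitive)

βl = 2π × 0.378 = 136°
tan(βl) = -0.963
For a shorted stub, Z_in = jZ_0·tan(βl)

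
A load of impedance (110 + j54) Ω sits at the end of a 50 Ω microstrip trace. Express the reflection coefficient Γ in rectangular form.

Γ = (Z_L − Z_0)/(Z_L + Z_0) = (60 + j54)/(160 + j54)

Γ ≈ 0.439 + j0.189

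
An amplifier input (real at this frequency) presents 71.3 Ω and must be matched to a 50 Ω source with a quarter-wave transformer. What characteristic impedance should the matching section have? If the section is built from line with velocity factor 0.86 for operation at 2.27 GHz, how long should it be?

Z_qwt ≈ 59.7 Ω; length ≈ 2.84 cm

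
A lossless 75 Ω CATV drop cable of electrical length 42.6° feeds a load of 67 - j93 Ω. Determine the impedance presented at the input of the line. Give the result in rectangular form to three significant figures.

tan(βl) = tan(42.6°) = 0.92
Z_in = Z_0·(Z_L + jZ_0·tanβl)/(Z_0 + jZ_L·tanβl)
     = 75·(67 − j24)/(161 + j61.6)

Z_in ≈ 23.5 − j20.3 Ω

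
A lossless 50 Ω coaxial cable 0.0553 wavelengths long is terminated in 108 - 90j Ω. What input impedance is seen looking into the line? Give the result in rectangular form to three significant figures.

Z_in ≈ 36.6 − j60.8 Ω

βl = 2π × 0.0553 = 19.9°
tan(βl) = tan(19.9°) = 0.362
Z_in = Z_0·(Z_L + jZ_0·tanβl)/(Z_0 + jZ_L·tanβl)
     = 50·(108 − j71.9)/(82.6 + j39.1)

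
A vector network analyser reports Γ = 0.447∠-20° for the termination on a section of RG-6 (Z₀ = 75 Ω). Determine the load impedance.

Z_L ≈ 167 − j63.8 Ω

Z_L = Z_0·(1 + Γ)/(1 − Γ) = 75·(1.42 − j0.153)/(0.58 + j0.153)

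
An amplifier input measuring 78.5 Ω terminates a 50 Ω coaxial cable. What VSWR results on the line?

VSWR ≈ 1.57

For a purely resistive load, VSWR = R_L/Z_0 or Z_0/R_L (whichever > 1) = 78.5/50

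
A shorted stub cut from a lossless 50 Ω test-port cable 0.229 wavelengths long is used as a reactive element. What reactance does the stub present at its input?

X_in ≈ 377 Ω (inductive)

βl = 2π × 0.229 = 82.4°
tan(βl) = 7.53
For a shorted stub, Z_in = jZ_0·tan(βl)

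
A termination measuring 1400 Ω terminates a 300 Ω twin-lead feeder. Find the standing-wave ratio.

VSWR ≈ 4.67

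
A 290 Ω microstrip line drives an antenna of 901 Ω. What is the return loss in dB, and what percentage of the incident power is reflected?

RL ≈ 5.8 dB; 26.3% of incident power reflected

Γ = (901 − 290)/(901 + 290) = 0.513
RL = −20·log₁₀(0.513) = 5.8 dB
P_refl/P_inc = |Γ|² = 0.263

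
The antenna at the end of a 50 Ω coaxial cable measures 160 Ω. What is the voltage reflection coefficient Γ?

Γ = 0.524

Γ = (Z_L − Z_0)/(Z_L + Z_0) = (160 − 50)/(160 + 50) = 110/210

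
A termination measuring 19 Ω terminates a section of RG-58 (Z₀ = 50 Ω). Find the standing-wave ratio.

Γ = (19 − 50)/(19 + 50) = -0.449
VSWR = (1 + 0.449)/(1 − 0.449)

VSWR ≈ 2.63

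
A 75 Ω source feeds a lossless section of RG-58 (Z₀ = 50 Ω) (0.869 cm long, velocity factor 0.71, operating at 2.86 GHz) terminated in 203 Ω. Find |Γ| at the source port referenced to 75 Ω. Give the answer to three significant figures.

λ = v/f = 0.71·c / 2.86 GHz = 0.0745 m
βl = 2π·l/λ = 2π × 0.117 = 42°
tan(βl) = 0.901
Z_in = Z_0·(Z_L + jZ_0·tanβl)/(Z_0 + jZ_L·tanβl) = 25.6 − j48.5 Ω
Γ_s = (Z_in − Z_s)/(Z_in + Z_s) = (-49.4 − j48.5)/(101 − j48.5), |Γ_s| = 0.62

|Γ| ≈ 0.62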